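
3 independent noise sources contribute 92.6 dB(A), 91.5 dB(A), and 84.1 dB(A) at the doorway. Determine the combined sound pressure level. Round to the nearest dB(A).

Incoherent sources combine by intensity addition: L_total = 10·log₁₀(Σ 10^(L_i/10)).
Σ 10^(L/10) = 10^(92.6/10) + 10^(91.5/10) + 10^(84.1/10) = 3.489e+09.
L_total = 10·log₁₀(3.489e+09) = 95.43 dB(A).

95 dB(A)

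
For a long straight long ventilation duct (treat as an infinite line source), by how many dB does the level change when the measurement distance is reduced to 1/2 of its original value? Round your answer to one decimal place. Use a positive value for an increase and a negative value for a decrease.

With cylindrical spreading the level changes by −10·log₁₀(r₂/r₁).
ΔL = −10·log₁₀(0.5) = +3.01 dB.

+3.0 dB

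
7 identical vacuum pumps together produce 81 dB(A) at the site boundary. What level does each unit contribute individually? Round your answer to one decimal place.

7 equal contributions raise the level by 10·log₁₀ 7 = 8.451 dB, so each unit alone gives 81 − 8.451.

72.5 dB(A)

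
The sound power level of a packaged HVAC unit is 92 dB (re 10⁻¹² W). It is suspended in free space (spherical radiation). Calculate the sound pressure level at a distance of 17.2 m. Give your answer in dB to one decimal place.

L_p = L_w − 10·log₁₀(4π·r²) with r = 17.2 m.
4π·r² = 3718 m², 10·log₁₀ of that is 35.703 dB.
L_p = 92 − 35.703 = 56.30 dB.

56.3 dB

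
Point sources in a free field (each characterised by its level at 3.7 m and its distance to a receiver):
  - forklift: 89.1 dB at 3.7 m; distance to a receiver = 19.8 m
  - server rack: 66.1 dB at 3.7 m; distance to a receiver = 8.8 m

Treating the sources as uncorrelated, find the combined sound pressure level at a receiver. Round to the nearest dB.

75 dB

Propagate each source to the receiver with L = L_ref − 20·log₁₀(r/r_ref), then add intensities.
forklift: 89.1 − 20·log₁₀(19.8/3.7) = 89.1 − 14.57 = 74.53 dB.
server rack: 66.1 − 20·log₁₀(8.8/3.7) = 66.1 − 7.53 = 58.57 dB.
Σ 10^(L/10) = 2.910e+07 → L_total = 10·log₁₀(2.910e+07) = 74.64 dB.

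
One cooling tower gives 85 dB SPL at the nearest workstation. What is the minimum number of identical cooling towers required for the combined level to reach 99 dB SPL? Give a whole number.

N identical sources give L₁ + 10·log₁₀ N, so require 10·log₁₀ N ≥ 99 − 85 = 14.0 dB.
N ≥ 10^(14.0/10) = 25.119, so N = 26.

26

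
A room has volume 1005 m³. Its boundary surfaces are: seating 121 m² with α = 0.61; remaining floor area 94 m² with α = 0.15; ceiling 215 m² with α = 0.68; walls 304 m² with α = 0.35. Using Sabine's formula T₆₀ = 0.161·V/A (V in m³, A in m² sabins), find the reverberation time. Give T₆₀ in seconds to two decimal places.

Total absorption A = 121·0.61 + 94·0.15 + 215·0.68 + 304·0.35 = 340.51 m² sabins.
T₆₀ = 0.161 × 1005 / 340.51 = 0.475 s.

0.48 s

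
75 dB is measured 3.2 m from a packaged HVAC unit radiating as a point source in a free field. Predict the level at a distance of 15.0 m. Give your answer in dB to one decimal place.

61.6 dB

Spherical spreading from a point source gives a 20·log₁₀(r₂/r₁) drop.
L₂ = 75 − 20·log₁₀(15.0/3.2) = 75 − 13.419 = 61.58 dB.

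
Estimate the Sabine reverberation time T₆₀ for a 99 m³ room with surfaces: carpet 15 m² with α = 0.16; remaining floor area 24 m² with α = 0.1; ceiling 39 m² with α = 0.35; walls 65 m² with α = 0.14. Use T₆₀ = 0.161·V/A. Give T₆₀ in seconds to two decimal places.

Total absorption A = 15·0.16 + 24·0.1 + 39·0.35 + 65·0.14 = 27.55 m² sabins.
T₆₀ = 0.161 × 99 / 27.55 = 0.579 s.

0.58 s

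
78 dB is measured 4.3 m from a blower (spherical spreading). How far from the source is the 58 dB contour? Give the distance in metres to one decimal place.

Point-source spreading drops the level by 20·log₁₀(r₂/r₁); inverting, r₂/r₁ = 10^(ΔL/20).
r₂ = 4.3·10^((78−58)/20) = 4.3·10^(20.0/20) = 43.00 m.

43.0 m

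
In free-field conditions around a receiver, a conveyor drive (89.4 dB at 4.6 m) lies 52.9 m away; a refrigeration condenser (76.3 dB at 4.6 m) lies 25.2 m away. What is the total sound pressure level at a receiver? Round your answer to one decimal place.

69.0 dB

First find each source's level at the receiver (point-source: −20·log₁₀(r/r_ref)), then combine on an intensity basis.
conveyor drive: 89.4 − 20·log₁₀(52.9/4.6) = 89.4 − 21.21 = 68.19 dB.
refrigeration condenser: 76.3 − 20·log₁₀(25.2/4.6) = 76.3 − 14.77 = 61.53 dB.
Σ 10^(L/10) = 8.007e+06 → L_total = 10·log₁₀(8.007e+06) = 69.03 dB.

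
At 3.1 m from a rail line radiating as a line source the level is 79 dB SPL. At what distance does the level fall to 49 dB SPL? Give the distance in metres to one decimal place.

3100.0 m

Line-source spreading drops the level by 10·log₁₀(r₂/r₁); inverting, r₂/r₁ = 10^(ΔL/10).
r₂ = 3.1·10^((79−49)/10) = 3.1·10^(30.0/10) = 3100.00 m.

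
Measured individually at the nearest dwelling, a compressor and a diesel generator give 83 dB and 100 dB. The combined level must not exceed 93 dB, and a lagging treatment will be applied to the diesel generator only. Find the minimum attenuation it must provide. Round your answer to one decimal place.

7.5 dB

Everything except the diesel generator sums to 10^(83/10) = 1.995e+08 in linear terms, 83.00 dB.
The limit corresponds to 10^(93/10) = 1.995e+09; subtracting the fixed part leaves 1.796e+09 for the diesel generator, i.e. 92.54 dB.
Required insertion loss = 100 − 92.54 = 7.46 dB.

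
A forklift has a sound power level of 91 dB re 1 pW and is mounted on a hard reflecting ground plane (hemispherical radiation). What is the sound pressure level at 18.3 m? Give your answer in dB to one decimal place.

57.8 dB

L_p = L_w − 10·log₁₀(2π·r²) with r = 18.3 m.
2π·r² = 2104 m², 10·log₁₀ of that is 33.231 dB.
L_p = 91 − 33.231 = 57.77 dB.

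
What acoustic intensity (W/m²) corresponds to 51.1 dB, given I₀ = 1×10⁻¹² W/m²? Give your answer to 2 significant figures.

1.3e-07 W/m²

I/I₀ = 10^(51.1/10) = 1.288e+05, so I = 1.288e+05 × 10⁻¹² W/m².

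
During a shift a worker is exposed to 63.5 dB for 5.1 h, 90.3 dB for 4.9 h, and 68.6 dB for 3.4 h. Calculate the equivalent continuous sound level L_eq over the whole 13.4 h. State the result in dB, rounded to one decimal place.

Weight each interval's intensity by its duration and average over T = 13.4 h:
Σ tᵢ·10^(Lᵢ/10) = 5.1·10^(63.5/10) + 4.9·10^(90.3/10) + 3.4·10^(68.6/10) = 5.286e+09.
L_eq = 10·log₁₀(5.286e+09/13.4) = 85.96 dB.

86.0 dB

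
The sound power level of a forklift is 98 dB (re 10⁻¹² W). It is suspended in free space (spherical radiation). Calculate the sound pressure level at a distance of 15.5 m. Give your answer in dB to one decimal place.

63.2 dB

Free-field spherical radiation: L_p = L_w − 10·log₁₀(4π·r²), r = 15.5 m.
4π·r² = 3019 m², 10·log₁₀ of that is 34.799 dB.
L_p = 98 − 34.799 = 63.20 dB.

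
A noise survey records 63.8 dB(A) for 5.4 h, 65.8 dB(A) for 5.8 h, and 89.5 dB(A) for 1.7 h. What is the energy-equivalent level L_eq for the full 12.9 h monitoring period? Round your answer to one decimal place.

80.8 dB(A)

L_eq = 10·log₁₀[(1/T)·Σ tᵢ·10^(Lᵢ/10)] with T = 12.9 h.
Σ tᵢ·10^(Lᵢ/10) = 5.4·10^(63.8/10) + 5.8·10^(65.8/10) + 1.7·10^(89.5/10) = 1.550e+09.
L_eq = 10·log₁₀(1.550e+09/12.9) = 80.80 dB(A).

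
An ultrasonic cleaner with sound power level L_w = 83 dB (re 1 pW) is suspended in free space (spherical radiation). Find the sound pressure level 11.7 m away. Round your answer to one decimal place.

50.6 dB

The power spreads over a sphere of area 4π·r², so L_p = L_w − 10·log₁₀(4π·r²).
4π·r² = 1720 m², 10·log₁₀ of that is 32.356 dB.
L_p = 83 − 32.356 = 50.64 dB.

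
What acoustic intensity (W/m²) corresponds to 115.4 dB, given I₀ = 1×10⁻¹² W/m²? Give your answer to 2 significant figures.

0.35 W/m²

L = 10·log₁₀(I/I₀) ⇒ I = I₀·10^(L/10) = 10⁻¹² × 10^11.54.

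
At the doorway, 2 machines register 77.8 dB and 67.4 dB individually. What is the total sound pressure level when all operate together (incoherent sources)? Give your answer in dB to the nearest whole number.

78 dB

Incoherent sources combine by intensity addition: L_total = 10·log₁₀(Σ 10^(L_i/10)).
Σ 10^(L/10) = 10^(77.8/10) + 10^(67.4/10) = 6.575e+07.
L_total = 10·log₁₀(6.575e+07) = 78.18 dB.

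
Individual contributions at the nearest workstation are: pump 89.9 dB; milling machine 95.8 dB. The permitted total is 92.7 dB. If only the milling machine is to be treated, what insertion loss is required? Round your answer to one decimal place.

6.3 dB

The untreated sources together contribute 10^(89.9/10) = 9.772e+08, i.e. 89.90 dB.
The limit corresponds to 10^(92.7/10) = 1.862e+09; subtracting the fixed part leaves 8.848e+08 for the milling machine, i.e. 89.47 dB.
So the milling machine must be reduced from 95.8 to 89.47 dB: IL = 6.33 dB.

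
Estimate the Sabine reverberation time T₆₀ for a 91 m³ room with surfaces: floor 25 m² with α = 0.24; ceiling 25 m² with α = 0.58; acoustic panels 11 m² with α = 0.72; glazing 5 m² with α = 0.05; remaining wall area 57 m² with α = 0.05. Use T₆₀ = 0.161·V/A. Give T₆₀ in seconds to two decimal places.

Summing Sᵢαᵢ: 25·0.24 + 25·0.58 + 11·0.72 + 5·0.05 + 57·0.05 = 31.52 m².
T₆₀ = 0.161·V/A = 0.161·91/31.52 = 0.465 s.

0.46 s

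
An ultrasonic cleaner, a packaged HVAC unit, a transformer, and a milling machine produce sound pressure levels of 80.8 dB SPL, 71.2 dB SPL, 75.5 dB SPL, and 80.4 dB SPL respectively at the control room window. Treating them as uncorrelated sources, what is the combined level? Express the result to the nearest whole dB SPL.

Incoherent sources combine by intensity addition: L_total = 10·log₁₀(Σ 10^(L_i/10)).
Σ 10^(L/10) = 10^(80.8/10) + 10^(71.2/10) + 10^(75.5/10) + 10^(80.4/10) = 2.785e+08.
L_total = 10·log₁₀(2.785e+08) = 84.45 dB SPL.

84 dB SPL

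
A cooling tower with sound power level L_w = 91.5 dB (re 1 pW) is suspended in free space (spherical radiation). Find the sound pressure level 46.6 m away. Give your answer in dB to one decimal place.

47.1 dB

The power spreads over a sphere of area 4π·r², so L_p = L_w − 10·log₁₀(4π·r²).
4π·r² = 2.729e+04 m², 10·log₁₀ of that is 44.360 dB.
L_p = 91.5 − 44.360 = 47.14 dB.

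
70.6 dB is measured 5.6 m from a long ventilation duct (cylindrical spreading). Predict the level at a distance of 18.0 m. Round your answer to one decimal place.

65.5 dB

Line-source attenuation: ΔL = 10·log₁₀(r₂/r₁) = 10·log₁₀(18.0/5.6) = 5.071 dB.
L₂ = 70.6 − 10·log₁₀(18.0/5.6) = 70.6 − 5.071 = 65.53 dB.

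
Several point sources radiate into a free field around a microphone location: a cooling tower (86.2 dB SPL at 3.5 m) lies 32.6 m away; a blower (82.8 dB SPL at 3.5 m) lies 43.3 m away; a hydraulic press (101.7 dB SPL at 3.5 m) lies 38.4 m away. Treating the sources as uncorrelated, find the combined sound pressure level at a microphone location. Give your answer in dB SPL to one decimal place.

Propagate each source to the receiver with L = L_ref − 20·log₁₀(r/r_ref), then add intensities.
cooling tower: 86.2 − 20·log₁₀(32.6/3.5) = 86.2 − 19.38 = 66.82 dB SPL.
blower: 82.8 − 20·log₁₀(43.3/3.5) = 82.8 − 21.85 = 60.95 dB SPL.
hydraulic press: 101.7 − 20·log₁₀(38.4/3.5) = 101.7 − 20.81 = 80.89 dB SPL.
Σ 10^(L/10) = 1.289e+08 → L_total = 10·log₁₀(1.289e+08) = 81.10 dB SPL.

81.1 dB SPL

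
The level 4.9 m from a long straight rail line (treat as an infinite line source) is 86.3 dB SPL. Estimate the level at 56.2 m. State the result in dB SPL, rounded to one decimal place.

For a line source, L₂ = L₁ − 10·log₁₀(r₂/r₁).
L₂ = 86.3 − 10·log₁₀(56.2/4.9) = 86.3 − 10.595 = 75.70 dB SPL.

75.7 dB SPL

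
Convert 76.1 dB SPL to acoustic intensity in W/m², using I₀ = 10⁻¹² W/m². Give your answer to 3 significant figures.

4.07e-05 W/m²

I = I₀·10^(L/10) = 10⁻¹² × 10^(76.1/10) = 10^(-4.390).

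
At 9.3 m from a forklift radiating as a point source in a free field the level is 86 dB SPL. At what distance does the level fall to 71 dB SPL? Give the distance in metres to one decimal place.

52.3 m

Point-source spreading drops the level by 20·log₁₀(r₂/r₁); inverting, r₂/r₁ = 10^(ΔL/20).
r₂ = 9.3·10^((86−71)/20) = 9.3·10^(15.0/20) = 52.30 m.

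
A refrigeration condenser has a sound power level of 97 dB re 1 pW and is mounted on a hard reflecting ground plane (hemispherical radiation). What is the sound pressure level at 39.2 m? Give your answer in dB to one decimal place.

57.2 dB

The power spreads over a hemisphere of area 2π·r², so L_p = L_w − 10·log₁₀(2π·r²).
2π·r² = 9655 m², 10·log₁₀ of that is 39.848 dB.
L_p = 97 − 39.848 = 57.15 dB.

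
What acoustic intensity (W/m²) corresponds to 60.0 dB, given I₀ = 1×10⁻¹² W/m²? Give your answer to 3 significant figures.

I/I₀ = 10^(60.0/10) = 1e+06, so I = 1e+06 × 10⁻¹² W/m².

1.00e-06 W/m²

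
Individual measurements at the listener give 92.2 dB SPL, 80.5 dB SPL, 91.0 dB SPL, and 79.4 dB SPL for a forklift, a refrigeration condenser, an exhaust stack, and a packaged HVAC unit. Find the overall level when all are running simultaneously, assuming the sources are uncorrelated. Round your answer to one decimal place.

94.9 dB SPL

Incoherent sources combine by intensity addition: L_total = 10·log₁₀(Σ 10^(L_i/10)).
Σ 10^(L/10) = 10^(92.2/10) + 10^(80.5/10) + 10^(91.0/10) + 10^(79.4/10) = 3.118e+09.
L_total = 10·log₁₀(3.118e+09) = 94.94 dB SPL.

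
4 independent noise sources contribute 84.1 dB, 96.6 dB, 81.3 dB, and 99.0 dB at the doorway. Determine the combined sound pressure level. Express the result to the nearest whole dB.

101 dB

Incoherent sources combine by intensity addition: L_total = 10·log₁₀(Σ 10^(L_i/10)).
Σ 10^(L/10) = 10^(84.1/10) + 10^(96.6/10) + 10^(81.3/10) + 10^(99.0/10) = 1.291e+10.
L_total = 10·log₁₀(1.291e+10) = 101.11 dB.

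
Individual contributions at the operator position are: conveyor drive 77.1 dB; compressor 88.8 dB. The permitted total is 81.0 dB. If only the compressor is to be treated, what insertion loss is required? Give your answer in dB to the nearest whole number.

The untreated sources together contribute 10^(77.1/10) = 5.129e+07, i.e. 77.10 dB.
The limit corresponds to 10^(81.0/10) = 1.259e+08; subtracting the fixed part leaves 7.461e+07 for the compressor, i.e. 78.73 dB.
Required insertion loss = 88.8 − 78.73 = 10.07 dB.

10 dB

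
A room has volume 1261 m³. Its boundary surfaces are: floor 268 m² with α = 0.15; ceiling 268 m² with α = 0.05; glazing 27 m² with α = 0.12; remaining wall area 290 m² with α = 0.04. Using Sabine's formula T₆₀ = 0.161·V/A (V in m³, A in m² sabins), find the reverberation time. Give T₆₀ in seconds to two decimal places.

Summing Sᵢαᵢ: 268·0.15 + 268·0.05 + 27·0.12 + 290·0.04 = 68.44 m².
T₆₀ = 0.161·V/A = 0.161·1261/68.44 = 2.966 s.

2.97 s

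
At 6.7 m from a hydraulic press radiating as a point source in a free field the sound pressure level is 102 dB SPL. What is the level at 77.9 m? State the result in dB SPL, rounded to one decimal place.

Spherical spreading from a point source gives a 20·log₁₀(r₂/r₁) drop.
L₂ = 102 − 20·log₁₀(77.9/6.7) = 102 − 21.309 = 80.69 dB SPL.

80.7 dB SPL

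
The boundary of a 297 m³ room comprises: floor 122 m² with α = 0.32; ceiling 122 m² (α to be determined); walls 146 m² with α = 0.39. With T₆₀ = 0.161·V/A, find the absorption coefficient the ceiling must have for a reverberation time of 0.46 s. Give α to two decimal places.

A = 0.161·V/T₆₀ = 0.161·297/0.46 = 103.95 m² sabins.
Absorption from the other surfaces = 122·0.32 + 146·0.39 = 95.98 m², so the ceiling must supply 7.97 m² over 122 m².
α = 7.97/122 = 0.065.

0.07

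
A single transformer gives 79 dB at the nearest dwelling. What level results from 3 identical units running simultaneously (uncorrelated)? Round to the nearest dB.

With 3 equal, uncorrelated contributions the intensity is 3× that of one unit, giving a rise of 10·log₁₀ 3.
L_total = 79 + 10·log₁₀(3) = 79 + 4.771 = 83.77 dB.

84 dB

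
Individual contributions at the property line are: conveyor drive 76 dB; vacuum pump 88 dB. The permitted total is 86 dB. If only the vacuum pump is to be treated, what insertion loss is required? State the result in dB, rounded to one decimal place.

Fixed contribution from the other source: Σ 10^(L/10) = 10^(76/10) = 3.981e+07 (76.00 dB).
To meet 86 dB overall, the treated vacuum pump may contribute at most 10^(86/10) − 3.981e+07 = 3.583e+08, i.e. 85.54 dB.
So the vacuum pump must be reduced from 88 to 85.54 dB: IL = 2.46 dB.

2.5 dB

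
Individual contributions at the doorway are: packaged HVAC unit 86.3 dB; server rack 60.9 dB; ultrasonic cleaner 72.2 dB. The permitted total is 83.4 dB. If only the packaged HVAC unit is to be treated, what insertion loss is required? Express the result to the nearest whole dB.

3 dB

Everything except the packaged HVAC unit sums to 10^(60.9/10) + 10^(72.2/10) = 1.783e+07 in linear terms, 72.51 dB.
To meet 83.4 dB overall, the treated packaged HVAC unit may contribute at most 10^(83.4/10) − 1.783e+07 = 2.010e+08, i.e. 83.03 dB.
Required insertion loss = 86.3 − 83.03 = 3.27 dB.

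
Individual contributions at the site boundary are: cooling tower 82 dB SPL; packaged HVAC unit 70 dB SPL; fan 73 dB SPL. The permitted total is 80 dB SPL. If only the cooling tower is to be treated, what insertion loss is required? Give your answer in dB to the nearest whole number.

4 dB

Fixed contribution from the other sources: Σ 10^(L/10) = 10^(70/10) + 10^(73/10) = 2.995e+07 (74.76 dB SPL).
To meet 80 dB SPL overall, the treated cooling tower may contribute at most 10^(80/10) − 2.995e+07 = 7.005e+07, i.e. 78.45 dB SPL.
Required insertion loss = 82 − 78.45 = 3.55 dB.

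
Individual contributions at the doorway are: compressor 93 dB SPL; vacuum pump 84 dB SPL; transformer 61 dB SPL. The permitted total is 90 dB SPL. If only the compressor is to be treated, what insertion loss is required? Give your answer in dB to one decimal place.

4.3 dB

The untreated sources together contribute 10^(84/10) + 10^(61/10) = 2.524e+08, i.e. 84.02 dB SPL.
The limit corresponds to 10^(90/10) = 1.000e+09; subtracting the fixed part leaves 7.476e+08 for the compressor, i.e. 88.74 dB SPL.
Required insertion loss = 93 − 88.74 = 4.26 dB.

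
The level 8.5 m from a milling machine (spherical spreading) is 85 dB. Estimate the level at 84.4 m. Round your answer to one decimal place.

65.1 dB

Spherical spreading from a point source gives a 20·log₁₀(r₂/r₁) drop.
L₂ = 85 − 20·log₁₀(84.4/8.5) = 85 − 19.938 = 65.06 dB.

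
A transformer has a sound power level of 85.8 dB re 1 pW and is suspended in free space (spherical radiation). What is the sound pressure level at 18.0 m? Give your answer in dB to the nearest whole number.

L_p = L_w − 10·log₁₀(4π·r²) with r = 18.0 m.
4π·r² = 4072 m², 10·log₁₀ of that is 36.098 dB.
L_p = 85.8 − 36.098 = 49.70 dB.

50 dB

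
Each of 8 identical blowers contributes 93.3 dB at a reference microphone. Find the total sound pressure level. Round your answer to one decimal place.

102.3 dB

With 8 equal, uncorrelated contributions the intensity is 8× that of one unit, giving a rise of 10·log₁₀ 8.
L_total = 93.3 + 10·log₁₀(8) = 93.3 + 9.031 = 102.33 dB.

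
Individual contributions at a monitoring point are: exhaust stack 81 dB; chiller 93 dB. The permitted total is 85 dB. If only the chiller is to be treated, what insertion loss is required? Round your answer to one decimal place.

The untreated sources together contribute 10^(81/10) = 1.259e+08, i.e. 81.00 dB.
The limit corresponds to 10^(85/10) = 3.162e+08; subtracting the fixed part leaves 1.903e+08 for the chiller, i.e. 82.80 dB.
So the chiller must be reduced from 93 to 82.80 dB: IL = 10.20 dB.

10.2 dB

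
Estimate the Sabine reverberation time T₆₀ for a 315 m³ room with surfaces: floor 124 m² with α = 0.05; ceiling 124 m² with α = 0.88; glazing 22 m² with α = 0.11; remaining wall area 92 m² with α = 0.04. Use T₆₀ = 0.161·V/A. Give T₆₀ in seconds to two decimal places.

0.42 s

A = Σ Sᵢαᵢ = 124·0.05 + 124·0.88 + 22·0.11 + 92·0.04 = 121.42 m².
T₆₀ = 0.161·V/A = 0.161·315/121.42 = 0.418 s.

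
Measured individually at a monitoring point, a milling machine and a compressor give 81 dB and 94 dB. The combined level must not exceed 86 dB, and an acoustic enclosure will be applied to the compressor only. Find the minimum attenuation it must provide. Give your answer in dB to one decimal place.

Fixed contribution from the other source: Σ 10^(L/10) = 10^(81/10) = 1.259e+08 (81.00 dB).
The limit corresponds to 10^(86/10) = 3.981e+08; subtracting the fixed part leaves 2.722e+08 for the compressor, i.e. 84.35 dB.
So the compressor must be reduced from 94 to 84.35 dB: IL = 9.65 dB.

9.7 dB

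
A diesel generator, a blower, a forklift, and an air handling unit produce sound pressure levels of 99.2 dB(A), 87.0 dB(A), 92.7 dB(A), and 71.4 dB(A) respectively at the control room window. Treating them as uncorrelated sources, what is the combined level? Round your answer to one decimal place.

Incoherent sources combine by intensity addition: L_total = 10·log₁₀(Σ 10^(L_i/10)).
Σ 10^(L/10) = 10^(99.2/10) + 10^(87.0/10) + 10^(92.7/10) + 10^(71.4/10) = 1.069e+10.
L_total = 10·log₁₀(1.069e+10) = 100.29 dB(A).

100.3 dB(A)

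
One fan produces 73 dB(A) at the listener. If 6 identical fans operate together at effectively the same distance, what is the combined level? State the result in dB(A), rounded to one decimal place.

80.8 dB(A)

N identical incoherent sources raise the level by 10·log₁₀ N.
L_total = 73 + 10·log₁₀(6) = 73 + 7.782 = 80.78 dB(A).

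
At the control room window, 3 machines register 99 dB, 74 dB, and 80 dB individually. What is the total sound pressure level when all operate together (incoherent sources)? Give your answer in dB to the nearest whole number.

99 dB

For uncorrelated sources the intensities add, so convert each level to linear form, sum, and take 10·log₁₀ of the total.
Σ 10^(L/10) = 10^(99/10) + 10^(74/10) + 10^(80/10) = 8.068e+09.
L_total = 10·log₁₀(8.068e+09) = 99.07 dB.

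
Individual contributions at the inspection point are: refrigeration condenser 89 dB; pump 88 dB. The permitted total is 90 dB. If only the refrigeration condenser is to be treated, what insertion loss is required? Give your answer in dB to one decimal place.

Fixed contribution from the other source: Σ 10^(L/10) = 10^(88/10) = 6.310e+08 (88.00 dB).
To meet 90 dB overall, the treated refrigeration condenser may contribute at most 10^(90/10) − 6.310e+08 = 3.690e+08, i.e. 85.67 dB.
Required insertion loss = 89 − 85.67 = 3.33 dB.

3.3 dB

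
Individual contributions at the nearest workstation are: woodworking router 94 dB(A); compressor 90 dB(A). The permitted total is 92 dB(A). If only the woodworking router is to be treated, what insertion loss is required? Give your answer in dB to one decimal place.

6.3 dB

Fixed contribution from the other source: Σ 10^(L/10) = 10^(90/10) = 1.000e+09 (90.00 dB(A)).
The limit corresponds to 10^(92/10) = 1.585e+09; subtracting the fixed part leaves 5.849e+08 for the woodworking router, i.e. 87.67 dB(A).
So the woodworking router must be reduced from 94 to 87.67 dB(A): IL = 6.33 dB.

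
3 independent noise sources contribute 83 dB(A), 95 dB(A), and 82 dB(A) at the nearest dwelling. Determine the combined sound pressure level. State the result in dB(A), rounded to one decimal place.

95.5 dB(A)

Incoherent sources combine by intensity addition: L_total = 10·log₁₀(Σ 10^(L_i/10)).
Σ 10^(L/10) = 10^(83/10) + 10^(95/10) + 10^(82/10) = 3.520e+09.
L_total = 10·log₁₀(3.520e+09) = 95.47 dB(A).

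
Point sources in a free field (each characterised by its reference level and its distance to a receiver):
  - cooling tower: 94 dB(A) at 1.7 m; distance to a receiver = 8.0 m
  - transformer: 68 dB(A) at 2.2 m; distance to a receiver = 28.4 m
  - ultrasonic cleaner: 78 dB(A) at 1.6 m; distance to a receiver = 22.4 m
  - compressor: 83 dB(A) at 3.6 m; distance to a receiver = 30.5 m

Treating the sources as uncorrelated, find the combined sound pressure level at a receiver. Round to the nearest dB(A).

81 dB(A)

Apply inverse-square spreading to bring every level to the receiver, then sum 10^(L/10).
cooling tower: 94 − 20·log₁₀(8.0/1.7) = 94 − 13.45 = 80.55 dB(A).
transformer: 68 − 20·log₁₀(28.4/2.2) = 68 − 22.22 = 45.78 dB(A).
ultrasonic cleaner: 78 − 20·log₁₀(22.4/1.6) = 78 − 22.92 = 55.08 dB(A).
compressor: 83 − 20·log₁₀(30.5/3.6) = 83 − 18.56 = 64.44 dB(A).
Σ 10^(L/10) = 1.166e+08 → L_total = 10·log₁₀(1.166e+08) = 80.67 dB(A).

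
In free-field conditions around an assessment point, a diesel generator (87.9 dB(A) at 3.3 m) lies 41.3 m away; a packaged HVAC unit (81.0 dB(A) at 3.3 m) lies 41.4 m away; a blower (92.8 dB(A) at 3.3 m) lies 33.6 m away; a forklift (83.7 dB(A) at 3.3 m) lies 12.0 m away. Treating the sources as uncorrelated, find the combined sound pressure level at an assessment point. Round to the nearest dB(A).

76 dB(A)

Propagate each source to the receiver with L = L_ref − 20·log₁₀(r/r_ref), then add intensities.
diesel generator: 87.9 − 20·log₁₀(41.3/3.3) = 87.9 − 21.95 = 65.95 dB(A).
packaged HVAC unit: 81.0 − 20·log₁₀(41.4/3.3) = 81.0 − 21.97 = 59.03 dB(A).
blower: 92.8 − 20·log₁₀(33.6/3.3) = 92.8 − 20.16 = 72.64 dB(A).
forklift: 83.7 − 20·log₁₀(12.0/3.3) = 83.7 − 11.21 = 72.49 dB(A).
Σ 10^(L/10) = 4.084e+07 → L_total = 10·log₁₀(4.084e+07) = 76.11 dB(A).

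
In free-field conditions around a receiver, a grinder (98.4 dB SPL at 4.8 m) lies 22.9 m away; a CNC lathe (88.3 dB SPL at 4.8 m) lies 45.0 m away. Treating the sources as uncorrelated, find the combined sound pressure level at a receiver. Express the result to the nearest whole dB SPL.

Apply inverse-square spreading to bring every level to the receiver, then sum 10^(L/10).
grinder: 98.4 − 20·log₁₀(22.9/4.8) = 98.4 − 13.57 = 84.83 dB SPL.
CNC lathe: 88.3 − 20·log₁₀(45.0/4.8) = 88.3 − 19.44 = 68.86 dB SPL.
Σ 10^(L/10) = 3.116e+08 → L_total = 10·log₁₀(3.116e+08) = 84.94 dB SPL.

85 dB SPL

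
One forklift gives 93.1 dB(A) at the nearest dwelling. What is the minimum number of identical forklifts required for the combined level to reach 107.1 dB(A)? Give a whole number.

26

Need L₁ + 10·log₁₀ N ≥ 107.1, i.e. log₁₀ N ≥ 1.40.
N ≥ 10^(14.0/10) = 25.119, so N = 26.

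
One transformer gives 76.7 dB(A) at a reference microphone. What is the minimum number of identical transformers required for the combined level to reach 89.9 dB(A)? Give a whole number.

The shortfall is 89.9 − 76.7 = 13.2 dB, and N units add 10·log₁₀ N, so need 10·log₁₀ N ≥ 13.2.
N ≥ 10^(13.2/10) = 20.893, so N = 21.

21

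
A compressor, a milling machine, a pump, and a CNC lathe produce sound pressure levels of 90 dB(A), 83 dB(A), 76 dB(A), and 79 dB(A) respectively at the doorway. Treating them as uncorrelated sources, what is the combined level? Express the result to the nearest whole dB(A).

Incoherent sources combine by intensity addition: L_total = 10·log₁₀(Σ 10^(L_i/10)).
Σ 10^(L/10) = 10^(90/10) + 10^(83/10) + 10^(76/10) + 10^(79/10) = 1.319e+09.
L_total = 10·log₁₀(1.319e+09) = 91.20 dB(A).

91 dB(A)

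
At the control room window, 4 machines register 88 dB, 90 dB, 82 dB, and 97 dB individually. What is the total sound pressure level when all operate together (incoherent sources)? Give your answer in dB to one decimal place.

98.3 dB

For uncorrelated sources the intensities add, so convert each level to linear form, sum, and take 10·log₁₀ of the total.
Σ 10^(L/10) = 10^(88/10) + 10^(90/10) + 10^(82/10) + 10^(97/10) = 6.801e+09.
L_total = 10·log₁₀(6.801e+09) = 98.33 dB.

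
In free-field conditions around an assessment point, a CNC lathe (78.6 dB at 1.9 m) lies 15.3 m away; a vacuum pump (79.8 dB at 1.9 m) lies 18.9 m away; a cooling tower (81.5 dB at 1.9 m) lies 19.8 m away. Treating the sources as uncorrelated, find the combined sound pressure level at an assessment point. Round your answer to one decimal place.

Propagate each source to the receiver with L = L_ref − 20·log₁₀(r/r_ref), then add intensities.
CNC lathe: 78.6 − 20·log₁₀(15.3/1.9) = 78.6 − 18.12 = 60.48 dB.
vacuum pump: 79.8 − 20·log₁₀(18.9/1.9) = 79.8 − 19.95 = 59.85 dB.
cooling tower: 81.5 − 20·log₁₀(19.8/1.9) = 81.5 − 20.36 = 61.14 dB.
Σ 10^(L/10) = 3.383e+06 → L_total = 10·log₁₀(3.383e+06) = 65.29 dB.

65.3 dB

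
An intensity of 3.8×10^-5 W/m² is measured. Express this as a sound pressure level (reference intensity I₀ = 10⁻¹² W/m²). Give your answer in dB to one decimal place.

75.8 dB

Dividing by I₀ shifts the exponent by 12: I/I₀ = 3.8×10^7.
L = 10·(0.5798 + 7) = 75.80 dB.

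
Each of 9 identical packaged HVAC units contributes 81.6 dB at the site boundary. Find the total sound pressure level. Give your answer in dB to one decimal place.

With 9 equal, uncorrelated contributions the intensity is 9× that of one unit, giving a rise of 10·log₁₀ 9.
L_total = 81.6 + 10·log₁₀(9) = 81.6 + 9.542 = 91.14 dB.

91.1 dB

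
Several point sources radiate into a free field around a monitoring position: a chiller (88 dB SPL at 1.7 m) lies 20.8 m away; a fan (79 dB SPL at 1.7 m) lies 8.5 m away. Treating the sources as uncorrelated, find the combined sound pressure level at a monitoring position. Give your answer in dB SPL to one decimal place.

68.7 dB SPL

First find each source's level at the receiver (point-source: −20·log₁₀(r/r_ref)), then combine on an intensity basis.
chiller: 88 − 20·log₁₀(20.8/1.7) = 88 − 21.75 = 66.25 dB SPL.
fan: 79 − 20·log₁₀(8.5/1.7) = 79 − 13.98 = 65.02 dB SPL.
Σ 10^(L/10) = 7.392e+06 → L_total = 10·log₁₀(7.392e+06) = 68.69 dB SPL.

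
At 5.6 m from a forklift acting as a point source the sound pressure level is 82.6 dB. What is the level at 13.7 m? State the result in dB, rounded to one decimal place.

Spherical spreading from a point source gives a 20·log₁₀(r₂/r₁) drop.
L₂ = 82.6 − 20·log₁₀(13.7/5.6) = 82.6 − 7.771 = 74.83 dB.

74.8 dB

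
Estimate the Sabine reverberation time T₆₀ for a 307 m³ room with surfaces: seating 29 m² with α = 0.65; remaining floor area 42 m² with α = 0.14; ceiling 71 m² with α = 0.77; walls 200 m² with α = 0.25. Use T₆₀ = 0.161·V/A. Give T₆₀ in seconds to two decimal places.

0.38 s

A = Σ Sᵢαᵢ = 29·0.65 + 42·0.14 + 71·0.77 + 200·0.25 = 129.40 m².
T₆₀ = 0.161 × 307 / 129.40 = 0.382 s.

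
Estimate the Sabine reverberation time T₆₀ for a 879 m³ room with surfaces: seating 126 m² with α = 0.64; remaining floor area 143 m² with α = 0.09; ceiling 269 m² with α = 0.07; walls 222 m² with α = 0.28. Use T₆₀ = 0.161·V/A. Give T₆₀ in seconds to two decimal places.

A = Σ Sᵢαᵢ = 126·0.64 + 143·0.09 + 269·0.07 + 222·0.28 = 174.50 m².
T₆₀ = 0.161·V/A = 0.161·879/174.50 = 0.811 s.

0.81 s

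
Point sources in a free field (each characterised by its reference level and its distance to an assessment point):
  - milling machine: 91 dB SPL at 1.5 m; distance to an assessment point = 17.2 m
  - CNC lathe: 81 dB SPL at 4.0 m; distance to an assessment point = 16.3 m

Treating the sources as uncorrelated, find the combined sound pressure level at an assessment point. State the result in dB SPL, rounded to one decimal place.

First find each source's level at the receiver (point-source: −20·log₁₀(r/r_ref)), then combine on an intensity basis.
milling machine: 91 − 20·log₁₀(17.2/1.5) = 91 − 21.19 = 69.81 dB SPL.
CNC lathe: 81 − 20·log₁₀(16.3/4.0) = 81 − 12.20 = 68.80 dB SPL.
Σ 10^(L/10) = 1.716e+07 → L_total = 10·log₁₀(1.716e+07) = 72.34 dB SPL.

72.3 dB SPL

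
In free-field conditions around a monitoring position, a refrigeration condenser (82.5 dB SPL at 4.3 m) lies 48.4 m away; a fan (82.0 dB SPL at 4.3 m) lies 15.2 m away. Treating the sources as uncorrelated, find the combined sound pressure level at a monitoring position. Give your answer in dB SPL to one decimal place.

71.5 dB SPL

Propagate each source to the receiver with L = L_ref − 20·log₁₀(r/r_ref), then add intensities.
refrigeration condenser: 82.5 − 20·log₁₀(48.4/4.3) = 82.5 − 21.03 = 61.47 dB SPL.
fan: 82.0 − 20·log₁₀(15.2/4.3) = 82.0 − 10.97 = 71.03 dB SPL.
Σ 10^(L/10) = 1.409e+07 → L_total = 10·log₁₀(1.409e+07) = 71.49 dB SPL.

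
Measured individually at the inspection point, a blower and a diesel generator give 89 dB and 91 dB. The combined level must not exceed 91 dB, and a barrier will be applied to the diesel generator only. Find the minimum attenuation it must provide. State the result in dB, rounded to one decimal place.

4.3 dB

The untreated sources together contribute 10^(89/10) = 7.943e+08, i.e. 89.00 dB.
To meet 91 dB overall, the treated diesel generator may contribute at most 10^(91/10) − 7.943e+08 = 4.646e+08, i.e. 86.67 dB.
So the diesel generator must be reduced from 91 to 86.67 dB: IL = 4.33 dB.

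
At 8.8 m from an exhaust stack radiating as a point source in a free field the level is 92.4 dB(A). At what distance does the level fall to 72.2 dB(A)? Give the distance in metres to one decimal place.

90.0 m

For a point source L₁ − L₂ = 20·log₁₀(r₂/r₁), so r₂ = r₁·10^((L₁−L₂)/20).
r₂ = 8.8·10^((92.4−72.2)/20) = 8.8·10^(20.2/20) = 90.05 m.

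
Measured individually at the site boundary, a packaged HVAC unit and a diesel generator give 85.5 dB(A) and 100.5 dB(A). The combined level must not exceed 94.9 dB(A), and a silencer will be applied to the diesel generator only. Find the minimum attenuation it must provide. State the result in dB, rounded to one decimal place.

6.1 dB

The untreated sources together contribute 10^(85.5/10) = 3.548e+08, i.e. 85.50 dB(A).
To meet 94.9 dB(A) overall, the treated diesel generator may contribute at most 10^(94.9/10) − 3.548e+08 = 2.735e+09, i.e. 94.37 dB(A).
Required insertion loss = 100.5 − 94.37 = 6.13 dB.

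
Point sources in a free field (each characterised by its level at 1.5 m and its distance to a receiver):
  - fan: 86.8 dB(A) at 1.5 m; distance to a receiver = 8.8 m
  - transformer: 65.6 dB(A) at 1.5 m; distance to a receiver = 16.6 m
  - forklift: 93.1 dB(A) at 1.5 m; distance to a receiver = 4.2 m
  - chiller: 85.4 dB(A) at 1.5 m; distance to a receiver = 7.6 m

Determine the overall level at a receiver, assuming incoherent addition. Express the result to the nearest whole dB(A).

85 dB(A)

First find each source's level at the receiver (point-source: −20·log₁₀(r/r_ref)), then combine on an intensity basis.
fan: 86.8 − 20·log₁₀(8.8/1.5) = 86.8 − 15.37 = 71.43 dB(A).
transformer: 65.6 − 20·log₁₀(16.6/1.5) = 65.6 − 20.88 = 44.72 dB(A).
forklift: 93.1 − 20·log₁₀(4.2/1.5) = 93.1 − 8.94 = 84.16 dB(A).
chiller: 85.4 − 20·log₁₀(7.6/1.5) = 85.4 − 14.09 = 71.31 dB(A).
Σ 10^(L/10) = 2.879e+08 → L_total = 10·log₁₀(2.879e+08) = 84.59 dB(A).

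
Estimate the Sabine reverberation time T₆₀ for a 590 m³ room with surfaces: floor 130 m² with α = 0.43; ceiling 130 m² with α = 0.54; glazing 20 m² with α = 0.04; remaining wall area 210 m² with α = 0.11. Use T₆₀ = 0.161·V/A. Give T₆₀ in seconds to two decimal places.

Total absorption A = 130·0.43 + 130·0.54 + 20·0.04 + 210·0.11 = 150.00 m² sabins.
T₆₀ = 0.161 × 590 / 150.00 = 0.633 s.

0.63 s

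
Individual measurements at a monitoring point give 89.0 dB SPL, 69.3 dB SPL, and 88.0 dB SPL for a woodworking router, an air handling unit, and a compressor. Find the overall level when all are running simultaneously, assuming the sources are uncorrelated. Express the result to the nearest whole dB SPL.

92 dB SPL

Incoherent sources combine by intensity addition: L_total = 10·log₁₀(Σ 10^(L_i/10)).
Σ 10^(L/10) = 10^(89.0/10) + 10^(69.3/10) + 10^(88.0/10) = 1.434e+09.
L_total = 10·log₁₀(1.434e+09) = 91.56 dB SPL.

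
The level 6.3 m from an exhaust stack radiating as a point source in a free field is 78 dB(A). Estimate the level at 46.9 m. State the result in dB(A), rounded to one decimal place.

60.6 dB(A)

Point-source attenuation: ΔL = 20·log₁₀(r₂/r₁) = 20·log₁₀(46.9/6.3) = 17.437 dB.
L₂ = 78 − 20·log₁₀(46.9/6.3) = 78 − 17.437 = 60.56 dB(A).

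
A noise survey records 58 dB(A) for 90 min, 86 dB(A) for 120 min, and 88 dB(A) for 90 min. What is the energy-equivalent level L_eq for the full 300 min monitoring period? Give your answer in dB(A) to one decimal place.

85.4 dB(A)

L_eq = 10·log₁₀[(1/T)·Σ tᵢ·10^(Lᵢ/10)] with T = 300 min.
Σ tᵢ·10^(Lᵢ/10) = 90·10^(58/10) + 120·10^(86/10) + 90·10^(88/10) = 1.046e+11.
L_eq = 10·log₁₀(1.046e+11/300) = 85.42 dB(A).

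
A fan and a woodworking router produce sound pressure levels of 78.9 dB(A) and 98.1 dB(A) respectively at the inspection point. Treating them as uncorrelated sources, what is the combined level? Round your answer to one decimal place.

For uncorrelated sources the intensities add, so convert each level to linear form, sum, and take 10·log₁₀ of the total.
Σ 10^(L/10) = 10^(78.9/10) + 10^(98.1/10) = 6.534e+09.
L_total = 10·log₁₀(6.534e+09) = 98.15 dB(A).

98.2 dB(A)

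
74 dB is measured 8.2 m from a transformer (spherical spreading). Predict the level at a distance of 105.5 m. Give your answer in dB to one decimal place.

51.8 dB

Spherical spreading from a point source gives a 20·log₁₀(r₂/r₁) drop.
L₂ = 74 − 20·log₁₀(105.5/8.2) = 74 − 22.189 = 51.81 dB.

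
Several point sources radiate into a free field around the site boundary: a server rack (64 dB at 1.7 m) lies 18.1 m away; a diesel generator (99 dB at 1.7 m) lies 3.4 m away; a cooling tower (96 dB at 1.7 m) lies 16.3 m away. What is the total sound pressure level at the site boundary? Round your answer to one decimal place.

First find each source's level at the receiver (point-source: −20·log₁₀(r/r_ref)), then combine on an intensity basis.
server rack: 64 − 20·log₁₀(18.1/1.7) = 64 − 20.54 = 43.46 dB.
diesel generator: 99 − 20·log₁₀(3.4/1.7) = 99 − 6.02 = 92.98 dB.
cooling tower: 96 − 20·log₁₀(16.3/1.7) = 96 − 19.63 = 76.37 dB.
Σ 10^(L/10) = 2.029e+09 → L_total = 10·log₁₀(2.029e+09) = 93.07 dB.

93.1 dB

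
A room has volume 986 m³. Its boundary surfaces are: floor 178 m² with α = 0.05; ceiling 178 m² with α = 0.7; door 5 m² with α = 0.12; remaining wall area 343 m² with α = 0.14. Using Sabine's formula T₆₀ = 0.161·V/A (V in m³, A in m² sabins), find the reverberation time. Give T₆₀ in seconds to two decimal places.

Total absorption A = 178·0.05 + 178·0.7 + 5·0.12 + 343·0.14 = 182.12 m² sabins.
T₆₀ = 0.161 × 986 / 182.12 = 0.872 s.

0.87 s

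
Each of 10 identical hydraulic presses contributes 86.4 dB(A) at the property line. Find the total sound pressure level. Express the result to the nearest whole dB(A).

96 dB(A)

L_total = L₁ + 10·log₁₀ N for N identical incoherent sources.
L_total = 86.4 + 10·log₁₀(10) = 86.4 + 10.000 = 96.40 dB(A).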